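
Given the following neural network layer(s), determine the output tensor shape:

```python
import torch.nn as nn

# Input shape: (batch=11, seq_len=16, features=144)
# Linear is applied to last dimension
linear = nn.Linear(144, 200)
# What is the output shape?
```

Input: (11, 16, 144) -> Output: (11, 16, 200)

Answer: (11, 16, 200)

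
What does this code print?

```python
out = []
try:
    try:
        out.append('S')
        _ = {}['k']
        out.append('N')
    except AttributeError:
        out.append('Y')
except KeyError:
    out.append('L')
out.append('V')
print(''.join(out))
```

Execution trace: 'S' (inner try body) → 'L' (outer except KeyError) → 'V' (after the try/except). Output: SLV

Answer: SLV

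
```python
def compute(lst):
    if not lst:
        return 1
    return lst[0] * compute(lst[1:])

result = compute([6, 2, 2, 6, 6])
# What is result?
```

Product over [6, 2, 2, 6, 6] = 6 * 2 * 2 * 6 * 6 = 864

Answer: 864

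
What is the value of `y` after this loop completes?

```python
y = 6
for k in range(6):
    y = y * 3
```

Multiply by 3, 6 times: 6 * 3^6 = 4374
`y` takes the values: 6 → 18 → 54 → 162 → 486 → 1458 → 4374

Answer: 4374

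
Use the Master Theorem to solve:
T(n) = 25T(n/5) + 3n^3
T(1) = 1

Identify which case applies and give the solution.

a=25, b=5, f(n)=3n^3. log_5(25) = 2. Since c=3 > 2 and the regularity condition holds (25(n/5)^3 = (25/5^3)n^3 with 25/5^3 < 1), Case 3 applies: T(n) = Θ(f(n)) = O(n^3).

Answer: O(n^3) - Case 3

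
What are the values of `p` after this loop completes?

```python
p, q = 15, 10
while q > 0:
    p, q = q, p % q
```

GCD of 15 and 10
`p` takes the values: 15 → 10 → 5

Answer: 5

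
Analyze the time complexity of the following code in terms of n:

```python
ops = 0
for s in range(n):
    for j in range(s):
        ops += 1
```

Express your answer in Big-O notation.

Each loop level contributes: n × n. Multiplying the contributions gives O(n^2).

Answer: O(n^2)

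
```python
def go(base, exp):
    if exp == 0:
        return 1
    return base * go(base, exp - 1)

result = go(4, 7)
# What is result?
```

go(4, 7) = 4 * 4 * 4 * 4 * 4 * 4 * 4 = 16384

Answer: 16384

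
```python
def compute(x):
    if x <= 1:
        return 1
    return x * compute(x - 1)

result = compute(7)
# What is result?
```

compute(7) = 7 * 6 * 5 * 4 * 3 * 2 * 1 = 5040

Answer: 5040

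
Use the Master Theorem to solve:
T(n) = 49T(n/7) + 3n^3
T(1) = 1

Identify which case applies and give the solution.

a=49, b=7, f(n)=3n^3. log_7(49) = 2. Since c=3 > 2 and the regularity condition holds (49(n/7)^3 = (49/7^3)n^3 with 49/7^3 < 1), Case 3 applies: T(n) = Θ(f(n)) = O(n^3).

Answer: O(n^3) - Case 3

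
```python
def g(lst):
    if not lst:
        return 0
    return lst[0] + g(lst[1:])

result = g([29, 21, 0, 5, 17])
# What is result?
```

29 + 21 + 0 + 5 + 17 + 0 = 72

Answer: 72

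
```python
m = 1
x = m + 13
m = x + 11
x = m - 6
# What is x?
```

Trace:
`m = 1` → m = 1
`x = m + 13` → x = 14
`m = x + 11` → m = 25
`x = m - 6` → x = 19
So x = 19

Answer: 19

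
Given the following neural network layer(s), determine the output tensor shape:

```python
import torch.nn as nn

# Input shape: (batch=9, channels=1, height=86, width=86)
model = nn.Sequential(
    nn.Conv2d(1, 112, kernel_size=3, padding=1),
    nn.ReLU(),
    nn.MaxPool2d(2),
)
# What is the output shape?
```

Input: (9, 1, 86, 86) -> after Conv2d: (9, 112, 86, 86) -> after ReLU: (9, 112, 86, 86) -> Output: (9, 112, 43, 43)

Answer: (9, 112, 43, 43)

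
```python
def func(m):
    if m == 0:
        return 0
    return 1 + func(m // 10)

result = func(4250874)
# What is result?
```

Count of digits of 4250874: 7

Answer: 7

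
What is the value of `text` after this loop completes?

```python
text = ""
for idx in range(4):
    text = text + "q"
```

Repeat 'q' 4 times
`text` takes the values: "" → "q" → "qq" → "qqq" → "qqqq"

Answer: "qqqq"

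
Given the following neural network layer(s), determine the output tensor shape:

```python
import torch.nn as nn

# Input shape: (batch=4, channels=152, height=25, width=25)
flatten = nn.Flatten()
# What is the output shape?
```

Input: (4, 152, 25, 25) -> Output: (4, 95000)

Answer: (4, 95000)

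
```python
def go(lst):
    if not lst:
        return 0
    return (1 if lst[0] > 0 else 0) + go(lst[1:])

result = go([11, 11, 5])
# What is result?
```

Count of positive elements in [11, 11, 5] = 3

Answer: 3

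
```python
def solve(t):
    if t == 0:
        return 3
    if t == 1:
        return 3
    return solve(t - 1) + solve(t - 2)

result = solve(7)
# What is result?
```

Build up from base cases: solve(0)=3, solve(1)=3, solve(2)=6, solve(3)=9, solve(4)=15, solve(5)=24, solve(6)=39, ..., solve(7)=63

Answer: 63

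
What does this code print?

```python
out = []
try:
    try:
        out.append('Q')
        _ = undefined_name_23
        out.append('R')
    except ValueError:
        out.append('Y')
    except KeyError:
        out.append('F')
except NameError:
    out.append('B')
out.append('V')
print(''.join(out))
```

Execution trace: 'Q' (inner try body) → 'B' (outer except NameError) → 'V' (after the try/except). Output: QBV

Answer: QBV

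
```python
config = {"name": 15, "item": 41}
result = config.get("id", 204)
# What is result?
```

Trace:
`config = {"name": 15, "item": 41}` → config = {'name': 15, 'item': 41}
`result = config.get("id", 204)` → result = 204
So result = 204

Answer: 204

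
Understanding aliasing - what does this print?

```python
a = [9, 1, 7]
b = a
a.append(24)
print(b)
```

Key concept: basic list aliasing.
Step by step:
`a = [9, 1, 7]` → a = [9, 1, 7]
`b = a` → b = [9, 1, 7] (same object as a)
`a.append(24)` → a = [9, 1, 7, 24] (same object as b); b = [9, 1, 7, 24] (same object as a)
`print(b)` → prints [9, 1, 7, 24]

Answer: [9, 1, 7, 24]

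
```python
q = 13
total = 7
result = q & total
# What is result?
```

Trace:
`q = 13` → q = 13
`total = 7` → total = 7
`result = q & total` → result = 5
So result = 5

Answer: 5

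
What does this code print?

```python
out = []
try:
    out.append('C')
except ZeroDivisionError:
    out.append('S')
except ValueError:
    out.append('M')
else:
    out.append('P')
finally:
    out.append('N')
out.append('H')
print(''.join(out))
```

Execution trace: 'C' (try body, no exception) → 'P' (else) → 'N' (finally) → 'H' (after the try/except). Output: CPNH

Answer: CPNH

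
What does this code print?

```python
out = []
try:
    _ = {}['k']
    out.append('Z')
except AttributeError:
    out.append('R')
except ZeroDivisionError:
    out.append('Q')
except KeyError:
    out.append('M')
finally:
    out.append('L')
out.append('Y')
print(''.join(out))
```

Execution trace: 'M' (except KeyError) → 'L' (finally) → 'Y' (after the try/except). Output: MLY

Answer: MLY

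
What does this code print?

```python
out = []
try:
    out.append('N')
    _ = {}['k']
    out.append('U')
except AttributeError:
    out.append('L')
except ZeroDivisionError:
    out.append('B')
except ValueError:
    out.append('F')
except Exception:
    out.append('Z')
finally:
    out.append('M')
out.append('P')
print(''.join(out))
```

Execution trace: 'N' (try body) → 'Z' (except Exception) → 'M' (finally) → 'P' (after the try/except). Output: NZMP

Answer: NZMP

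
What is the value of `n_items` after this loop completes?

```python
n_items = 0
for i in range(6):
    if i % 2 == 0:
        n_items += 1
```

Count numbers divisible by 2 in range(6)
`n_items` takes the values: 0 → 1 → 2 → 3

Answer: 3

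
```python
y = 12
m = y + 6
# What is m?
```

Trace:
`y = 12` → y = 12
`m = y + 6` → m = 18
So m = 18

Answer: 18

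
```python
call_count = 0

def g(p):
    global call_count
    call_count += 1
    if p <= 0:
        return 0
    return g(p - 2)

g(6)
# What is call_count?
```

Linear recursion stepping by 2: 4 calls from p=6 down to ≤0.

Answer: 4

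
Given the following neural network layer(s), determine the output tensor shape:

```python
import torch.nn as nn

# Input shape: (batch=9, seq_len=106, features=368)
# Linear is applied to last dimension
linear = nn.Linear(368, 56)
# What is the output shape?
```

Input: (9, 106, 368) -> Output: (9, 106, 56)

Answer: (9, 106, 56)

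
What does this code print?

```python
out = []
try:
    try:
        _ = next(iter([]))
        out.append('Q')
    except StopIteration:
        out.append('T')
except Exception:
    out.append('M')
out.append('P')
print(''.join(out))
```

Execution trace: 'T' (inner except StopIteration) → 'P' (after the try/except). Output: TP

Answer: TP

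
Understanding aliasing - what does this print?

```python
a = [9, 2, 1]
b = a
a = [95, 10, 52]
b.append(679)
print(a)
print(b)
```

Key concept: rebinding vs mutation: a is rebound to a new list, b still points at the original.
Step by step:
`a = [9, 2, 1]` → a = [9, 2, 1]
`b = a` → b = [9, 2, 1] (same object as a)
`a = [95, 10, 52]` → a = [95, 10, 52]
`b.append(679)` → b = [9, 2, 1, 679]
`print(a)` → prints [95, 10, 52]
`print(b)` → prints [9, 2, 1, 679]

Answer:
[95, 10, 52]
[9, 2, 1, 679]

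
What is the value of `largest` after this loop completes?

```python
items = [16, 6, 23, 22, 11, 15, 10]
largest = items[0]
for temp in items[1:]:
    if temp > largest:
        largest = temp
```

Maximum of [16, 6, 23, 22, 11, 15, 10]
`largest` takes the values: 16 → 23

Answer: 23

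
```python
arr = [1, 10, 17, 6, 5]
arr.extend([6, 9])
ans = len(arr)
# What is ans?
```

Trace:
`arr = [1, 10, 17, 6, 5]` → arr = [1, 10, 17, 6, 5]
`arr.extend([6, 9])` → arr = [1, 10, 17, 6, 5, 6, 9]
`ans = len(arr)` → ans = 7
So ans = 7

Answer: 7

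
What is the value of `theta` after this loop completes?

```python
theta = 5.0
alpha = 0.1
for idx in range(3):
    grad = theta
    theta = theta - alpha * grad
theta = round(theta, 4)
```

Gradient descent: w = 5.0 * (1 - 0.1)^3
`theta` takes the values: 5.0 → 4.5 → 4.05 → 3.645

Answer: 3.645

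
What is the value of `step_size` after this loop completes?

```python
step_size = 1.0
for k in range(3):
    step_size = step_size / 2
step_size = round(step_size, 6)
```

Halving LR 3 times: 1 / 2^3
`step_size` takes the values: 1.0 → 0.5 → 0.25 → 0.125

Answer: 0.125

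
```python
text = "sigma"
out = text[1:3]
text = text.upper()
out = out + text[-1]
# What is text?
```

Trace:
`text = "sigma"` → text = 'sigma'
`out = text[1:3]` → out = 'ig'
`text = text.upper()` → text = 'SIGMA'
`out = out + text[-1]` → out = 'igA'
So text = 'SIGMA'

Answer: 'SIGMA'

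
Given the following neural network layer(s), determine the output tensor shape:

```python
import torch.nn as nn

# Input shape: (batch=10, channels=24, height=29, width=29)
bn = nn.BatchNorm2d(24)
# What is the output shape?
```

Input: (10, 24, 29, 29) -> Output: (10, 24, 29, 29)

Answer: (10, 24, 29, 29)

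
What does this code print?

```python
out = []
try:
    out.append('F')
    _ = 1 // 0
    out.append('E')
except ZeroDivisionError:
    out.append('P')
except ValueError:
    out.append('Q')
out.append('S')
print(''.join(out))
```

Execution trace: 'F' (try body) → 'P' (except ZeroDivisionError) → 'S' (after the try/except). Output: FPS

Answer: FPS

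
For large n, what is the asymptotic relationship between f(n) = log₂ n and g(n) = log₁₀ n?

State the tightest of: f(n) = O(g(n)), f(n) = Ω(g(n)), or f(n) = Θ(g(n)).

log₂ n vs log₁₀ n: f(n) = Θ(g(n)) — they are asymptotically equivalent (log bases differ by a constant factor).

Answer: f(n) = Θ(g(n)) — they are asymptotically equivalent (log bases differ by a constant factor).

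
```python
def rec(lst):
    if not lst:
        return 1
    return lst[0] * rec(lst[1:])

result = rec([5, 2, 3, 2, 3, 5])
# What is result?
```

Product over [5, 2, 3, 2, 3, 5] = 5 * 2 * 3 * 2 * 3 * 5 = 900

Answer: 900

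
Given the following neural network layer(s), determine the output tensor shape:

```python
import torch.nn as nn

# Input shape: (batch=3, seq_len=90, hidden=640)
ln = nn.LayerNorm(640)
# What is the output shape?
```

Input: (3, 90, 640) -> Output: (3, 90, 640)

Answer: (3, 90, 640)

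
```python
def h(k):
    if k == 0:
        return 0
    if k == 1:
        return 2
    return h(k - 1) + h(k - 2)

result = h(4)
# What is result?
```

Build up from base cases: h(0)=0, h(1)=2, h(2)=2, h(3)=4, h(4)=6

Answer: 6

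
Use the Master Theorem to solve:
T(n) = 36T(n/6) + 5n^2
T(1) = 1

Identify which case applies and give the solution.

a=36, b=6, f(n)=5n^2. log_6(36) = 2. Since c=2 = 2, Case 2 applies: T(n) = Θ(n^log_b(a) · log n) = O(n^2 log n).

Answer: O(n^2 log n) - Case 2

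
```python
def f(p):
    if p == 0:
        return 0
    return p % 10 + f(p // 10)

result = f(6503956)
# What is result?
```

Sum of digits of 6503956: 6 + 5 + 9 + 3 + 0 + 5 + 6 = 34

Answer: 34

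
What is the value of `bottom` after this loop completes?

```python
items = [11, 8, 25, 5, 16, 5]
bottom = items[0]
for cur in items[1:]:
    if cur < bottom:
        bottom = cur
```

Minimum of [11, 8, 25, 5, 16, 5]
`bottom` takes the values: 11 → 8 → 5

Answer: 5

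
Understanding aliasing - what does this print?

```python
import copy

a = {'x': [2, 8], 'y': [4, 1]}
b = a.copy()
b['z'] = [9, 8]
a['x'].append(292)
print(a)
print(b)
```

Key concept: shallow copy of dict with mutable values.
Step by step:
`a = {'x': [2, 8], 'y': [4, 1]}` → a = {'x': [2, 8], 'y': [4, 1]}
`b = a.copy()` → b = {'x': [2, 8], 'y': [4, 1]}
`b['z'] = [9, 8]` → b = {'x': [2, 8], 'y': [4, 1], 'z': [9, 8]}
`a['x'].append(292)` → a = {'x': [2, 8, 292], 'y': [4, 1]}; b = {'x': [2, 8, 292], 'y': [4, 1], 'z': [9, 8]}
`print(a)` → prints {'x': [2, 8, 292], 'y': [4, 1]}
`print(b)` → prints {'x': [2, 8, 292], 'y': [4, 1], 'z': [9, 8]}

Answer:
{'x': [2, 8, 292], 'y': [4, 1]}
{'x': [2, 8, 292], 'y': [4, 1], 'z': [9, 8]}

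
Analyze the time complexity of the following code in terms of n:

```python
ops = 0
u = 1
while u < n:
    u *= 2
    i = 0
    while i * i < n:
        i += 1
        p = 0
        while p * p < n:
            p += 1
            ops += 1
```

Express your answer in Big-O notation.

Each loop level contributes: log n × √n × √n. Multiplying the contributions gives O(n log n).

Answer: O(n log n)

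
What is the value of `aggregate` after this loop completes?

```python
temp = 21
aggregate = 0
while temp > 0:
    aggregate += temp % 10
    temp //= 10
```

Sum digits of 21
`aggregate` takes the values: 0 → 1 → 3

Answer: 3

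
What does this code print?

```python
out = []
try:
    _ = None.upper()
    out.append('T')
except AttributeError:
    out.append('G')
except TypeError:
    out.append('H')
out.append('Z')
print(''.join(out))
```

Execution trace: 'G' (except AttributeError) → 'Z' (after the try/except). Output: GZ

Answer: GZ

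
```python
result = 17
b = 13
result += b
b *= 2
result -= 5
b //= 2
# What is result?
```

Trace:
`result = 17` → result = 17
`b = 13` → b = 13
`result += b` → result = 30
`b *= 2` → b = 26
`result -= 5` → result = 25
`b //= 2` → b = 13
So result = 25

Answer: 25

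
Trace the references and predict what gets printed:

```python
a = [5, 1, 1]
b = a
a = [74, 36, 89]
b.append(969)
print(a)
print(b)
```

Key concept: rebinding vs mutation: a is rebound to a new list, b still points at the original.
Step by step:
`a = [5, 1, 1]` → a = [5, 1, 1]
`b = a` → b = [5, 1, 1] (same object as a)
`a = [74, 36, 89]` → a = [74, 36, 89]
`b.append(969)` → b = [5, 1, 1, 969]
`print(a)` → prints [74, 36, 89]
`print(b)` → prints [5, 1, 1, 969]

Answer:
[74, 36, 89]
[5, 1, 1, 969]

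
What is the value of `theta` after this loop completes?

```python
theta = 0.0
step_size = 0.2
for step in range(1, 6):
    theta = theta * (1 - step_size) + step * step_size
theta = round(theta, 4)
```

Moving average with lr=0.2
`theta` takes the values: 0.0 → 0.2 → 0.56 → 1.048 → 1.6384 → 2.31072 → 2.3107

Answer: 2.3107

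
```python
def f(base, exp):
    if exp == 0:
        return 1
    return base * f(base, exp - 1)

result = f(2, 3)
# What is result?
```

f(2, 3) = 2 * 2 * 2 = 8

Answer: 8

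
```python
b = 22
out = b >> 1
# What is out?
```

Trace:
`b = 22` → b = 22
`out = b >> 1` → out = 11
So out = 11

Answer: 11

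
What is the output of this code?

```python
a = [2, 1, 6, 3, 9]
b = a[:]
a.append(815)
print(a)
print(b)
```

Key concept: slice [:] creates copy.
Step by step:
`a = [2, 1, 6, 3, 9]` → a = [2, 1, 6, 3, 9]
`b = a[:]` → b = [2, 1, 6, 3, 9]
`a.append(815)` → a = [2, 1, 6, 3, 9, 815]
`print(a)` → prints [2, 1, 6, 3, 9, 815]
`print(b)` → prints [2, 1, 6, 3, 9]

Answer:
[2, 1, 6, 3, 9, 815]
[2, 1, 6, 3, 9]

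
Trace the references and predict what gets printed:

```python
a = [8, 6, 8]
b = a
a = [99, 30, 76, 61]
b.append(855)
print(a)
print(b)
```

Key concept: rebinding vs mutation: a is rebound to a new list, b still points at the original.
Step by step:
`a = [8, 6, 8]` → a = [8, 6, 8]
`b = a` → b = [8, 6, 8] (same object as a)
`a = [99, 30, 76, 61]` → a = [99, 30, 76, 61]
`b.append(855)` → b = [8, 6, 8, 855]
`print(a)` → prints [99, 30, 76, 61]
`print(b)` → prints [8, 6, 8, 855]

Answer:
[99, 30, 76, 61]
[8, 6, 8, 855]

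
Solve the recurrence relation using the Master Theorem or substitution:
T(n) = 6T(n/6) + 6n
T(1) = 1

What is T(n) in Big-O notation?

By Master Theorem: a=6, b=6, f(n)=6n. Since log_6(6) = 1 and f(n) = Θ(n^1), Case 2 applies. T(n) = O(n log n).

Answer: O(n log n)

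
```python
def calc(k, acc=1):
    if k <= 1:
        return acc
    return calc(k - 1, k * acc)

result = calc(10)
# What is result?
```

Accumulator trace (n, acc): (10, 1) -> (9, 10) -> (8, 90) -> (7, 720) -> (6, 5040) -> (5, 30240) -> (4, 151200) -> (3, 604800) -> (2, 1814400) -> (1, 3628800) -> return 3628800

Answer: 3628800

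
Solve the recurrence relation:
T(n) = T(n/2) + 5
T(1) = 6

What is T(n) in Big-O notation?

Each step divides n by 2 and adds 5. After log_2(n) steps we reach T(1)=6. So T(n) = 5·log_2(n) + 6 = O(log n).

Answer: O(log n)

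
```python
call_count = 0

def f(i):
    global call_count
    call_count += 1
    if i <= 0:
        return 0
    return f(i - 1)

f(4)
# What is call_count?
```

Linear recursion stepping by 1: 5 calls from i=4 down to ≤0.

Answer: 5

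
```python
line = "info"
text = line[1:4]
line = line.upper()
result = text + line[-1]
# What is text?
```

Trace:
`line = "info"` → line = 'info'
`text = line[1:4]` → text = 'nfo'
`line = line.upper()` → line = 'INFO'
`result = text + line[-1]` → result = 'nfoO'
So text = 'nfo'

Answer: 'nfo'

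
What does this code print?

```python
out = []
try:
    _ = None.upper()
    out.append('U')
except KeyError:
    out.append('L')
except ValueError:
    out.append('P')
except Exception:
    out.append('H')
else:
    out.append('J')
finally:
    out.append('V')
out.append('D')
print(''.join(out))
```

Execution trace: 'H' (except Exception) → 'V' (finally) → 'D' (after the try/except). Output: HVD

Answer: HVD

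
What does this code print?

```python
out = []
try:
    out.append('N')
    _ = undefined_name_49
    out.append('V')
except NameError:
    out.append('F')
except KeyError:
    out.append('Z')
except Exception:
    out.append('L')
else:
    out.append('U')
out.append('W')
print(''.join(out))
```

Execution trace: 'N' (try body) → 'F' (except NameError) → 'W' (after the try/except). Output: NFW

Answer: NFW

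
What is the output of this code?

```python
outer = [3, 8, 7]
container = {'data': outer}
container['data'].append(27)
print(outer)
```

Key concept: dict holds reference to list.
Step by step:
`outer = [3, 8, 7]` → outer = [3, 8, 7]
`container = {'data': outer}` → container = {'data': [3, 8, 7]}
`container['data'].append(27)` → outer = [3, 8, 7, 27]; container = {'data': [3, 8, 7, 27]}
`print(outer)` → prints [3, 8, 7, 27]

Answer: [3, 8, 7, 27]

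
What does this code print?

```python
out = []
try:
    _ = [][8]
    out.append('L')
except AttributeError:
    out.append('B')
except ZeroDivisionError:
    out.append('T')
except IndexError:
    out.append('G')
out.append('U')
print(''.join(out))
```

Execution trace: 'G' (except IndexError) → 'U' (after the try/except). Output: GU

Answer: GU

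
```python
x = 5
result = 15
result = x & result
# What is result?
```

Trace:
`x = 5` → x = 5
`result = 15` → result = 15
`result = x & result` → result = 5
So result = 5

Answer: 5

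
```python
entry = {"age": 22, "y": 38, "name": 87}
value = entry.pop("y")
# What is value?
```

Trace:
`entry = {"age": 22, "y": 38, "name": 87}` → entry = {'age': 22, 'y': 38, 'name': 87}
`value = entry.pop("y")` → entry = {'age': 22, 'name': 87}; value = 38
So value = 38

Answer: 38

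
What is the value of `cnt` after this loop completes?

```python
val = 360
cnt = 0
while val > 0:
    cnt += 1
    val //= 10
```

Count digits by repeated division by 10
`cnt` takes the values: 0 → 1 → 2 → 3

Answer: 3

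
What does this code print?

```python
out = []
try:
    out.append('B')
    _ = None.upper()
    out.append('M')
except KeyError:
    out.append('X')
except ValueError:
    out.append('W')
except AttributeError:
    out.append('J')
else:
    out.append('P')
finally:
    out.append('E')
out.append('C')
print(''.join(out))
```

Execution trace: 'B' (try body) → 'J' (except AttributeError) → 'E' (finally) → 'C' (after the try/except). Output: BJEC

Answer: BJEC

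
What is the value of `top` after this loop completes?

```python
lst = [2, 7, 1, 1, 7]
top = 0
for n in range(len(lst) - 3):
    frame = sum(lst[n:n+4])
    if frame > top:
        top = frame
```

Max sum of 4-element window in [2, 7, 1, 1, 7]
`top` takes the values: 0 → 11 → 16

Answer: 16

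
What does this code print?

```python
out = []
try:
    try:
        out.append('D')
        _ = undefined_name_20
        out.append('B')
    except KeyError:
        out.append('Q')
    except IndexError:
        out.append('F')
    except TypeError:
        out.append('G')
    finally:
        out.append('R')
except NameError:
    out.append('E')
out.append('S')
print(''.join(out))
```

Execution trace: 'D' (try body) → 'R' (finally) → 'E' (outer except NameError) → 'S' (after the try/except). Output: DRES

Answer: DRES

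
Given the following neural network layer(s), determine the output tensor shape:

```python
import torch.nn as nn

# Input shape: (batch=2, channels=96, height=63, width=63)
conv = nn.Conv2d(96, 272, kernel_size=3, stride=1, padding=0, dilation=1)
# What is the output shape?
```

Input: (2, 96, 63, 63) -> Output: (2, 272, 61, 61)

Answer: (2, 272, 61, 61)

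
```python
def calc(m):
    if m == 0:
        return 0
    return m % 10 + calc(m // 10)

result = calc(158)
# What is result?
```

Sum of digits of 158: 8 + 5 + 1 = 14

Answer: 14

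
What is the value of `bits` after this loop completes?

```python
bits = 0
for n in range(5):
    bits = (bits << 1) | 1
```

Build 5 consecutive 1-bits: 0b11111
`bits` takes the values: 0 → 1 → 3 → 7 → 15 → 31

Answer: 31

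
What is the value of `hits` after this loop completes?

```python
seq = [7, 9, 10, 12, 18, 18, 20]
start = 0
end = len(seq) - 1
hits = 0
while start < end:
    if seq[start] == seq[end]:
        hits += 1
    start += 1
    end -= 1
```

Count matching pairs from ends
`hits` takes the values: 0

Answer: 0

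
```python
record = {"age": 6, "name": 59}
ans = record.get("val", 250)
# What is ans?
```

Trace:
`record = {"age": 6, "name": 59}` → record = {'age': 6, 'name': 59}
`ans = record.get("val", 250)` → ans = 250
So ans = 250

Answer: 250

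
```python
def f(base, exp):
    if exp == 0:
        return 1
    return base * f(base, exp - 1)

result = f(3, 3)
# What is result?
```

f(3, 3) = 3 * 3 * 3 = 27

Answer: 27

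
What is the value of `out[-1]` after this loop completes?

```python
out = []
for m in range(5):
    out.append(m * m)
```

Last element of squares 0 to 4
`out` takes the values: [] → [0] → [0, 1] → [0, 1, 4] → [0, 1, 4, 9] → [0, 1, 4, 9, 16]
So `out[-1]` = 16

Answer: 16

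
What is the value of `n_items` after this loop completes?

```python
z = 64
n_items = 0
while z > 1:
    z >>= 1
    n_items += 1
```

Count right shifts until 1
`n_items` takes the values: 0 → 1 → 2 → 3 → 4 → 5 → 6

Answer: 6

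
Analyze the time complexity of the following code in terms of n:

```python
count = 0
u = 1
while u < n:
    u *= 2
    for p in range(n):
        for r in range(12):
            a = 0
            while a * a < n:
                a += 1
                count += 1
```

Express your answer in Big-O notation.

Each loop level contributes: log n × n × 1 × √n. Multiplying the contributions gives O(n√n log n).

Answer: O(n√n log n)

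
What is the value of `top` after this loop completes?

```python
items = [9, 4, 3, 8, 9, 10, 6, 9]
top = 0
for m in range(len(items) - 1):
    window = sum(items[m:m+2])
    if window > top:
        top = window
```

Max sum of 2-element window in [9, 4, 3, 8, 9, 10, 6, 9]
`top` takes the values: 0 → 13 → 17 → 19

Answer: 19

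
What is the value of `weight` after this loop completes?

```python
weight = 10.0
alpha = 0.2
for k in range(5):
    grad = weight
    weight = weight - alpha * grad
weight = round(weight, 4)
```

Gradient descent: w = 10.0 * (1 - 0.2)^5
`weight` takes the values: 10.0 → 8.0 → 6.4 → 5.12 → 4.096 → 3.2768

Answer: 3.2768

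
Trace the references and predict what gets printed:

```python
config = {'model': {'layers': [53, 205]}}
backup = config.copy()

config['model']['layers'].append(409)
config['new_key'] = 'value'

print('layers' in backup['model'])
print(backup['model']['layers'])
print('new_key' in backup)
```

Key concept: shallow copy gotcha with nested dict.
Step by step:
`config = {'model': {'layers': [53, 205]}}` → config = {'model': {'layers': [53, 205]}}
`backup = config.copy()` → backup = {'model': {'layers': [53, 205]}}
`config['model']['layers'].append(409)` → config = {'model': {'layers': [53, 205, 409]}}; backup = {'model': {'layers': [53, 205, 409]}}
`config['new_key'] = 'value'` → config = {'model': {'layers': [53, 205, 409]}, 'new_key': 'value'}
`print('layers' in backup['model'])` → prints True
`print(backup['model']['layers'])` → prints [53, 205, 409]
`print('new_key' in backup)` → prints False

Answer:
True
[53, 205, 409]
False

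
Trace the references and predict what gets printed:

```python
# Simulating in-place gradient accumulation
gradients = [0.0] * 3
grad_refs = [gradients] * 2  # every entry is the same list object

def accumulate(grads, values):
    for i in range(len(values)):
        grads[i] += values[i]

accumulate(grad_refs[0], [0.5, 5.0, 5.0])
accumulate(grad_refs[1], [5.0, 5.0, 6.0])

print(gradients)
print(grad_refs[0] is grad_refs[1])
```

Key concept: gradient accumulation aliasing.
Step by step:
`gradients = [0.0] * 3` → gradients = [0.0, 0.0, 0.0]
`grad_refs = [gradients] * 2` → grad_refs = [[0.0, 0.0, 0.0], [0.0, 0.0, 0.0]]
`accumulate(grad_refs[0], [0.5, 5.0, 5.0])` → gradients = [0.5, 5.0, 5.0]; grad_refs = [[0.5, 5.0, 5.0], [0.5, 5.0, 5.0]]
`accumulate(grad_refs[1], [5.0, 5.0, 6.0])` → gradients = [5.5, 10.0, 11.0]; grad_refs = [[5.5, 10.0, 11.0], [5.5, 10.0, 11.0]]
`print(gradients)` → prints [5.5, 10.0, 11.0]
`print(grad_refs[0] is grad_refs[1])` → prints True

Answer:
[5.5, 10.0, 11.0]
True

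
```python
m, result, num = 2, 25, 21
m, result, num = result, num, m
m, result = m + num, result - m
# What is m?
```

Trace:
`m, result, num = 2, 25, 21` → m = 2; result = 25; num = 21
`m, result, num = result, num, m` → m = 25; result = 21; num = 2
`m, result = m + num, result - m` → m = 27; result = -4
So m = 27

Answer: 27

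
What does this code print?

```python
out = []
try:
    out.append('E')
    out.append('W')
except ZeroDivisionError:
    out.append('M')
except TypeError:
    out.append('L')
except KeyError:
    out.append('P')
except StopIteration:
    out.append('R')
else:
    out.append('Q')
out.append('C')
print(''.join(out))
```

Execution trace: 'E' (try body) → 'W' (try body, no exception) → 'Q' (else) → 'C' (after the try/except). Output: EWQC

Answer: EWQC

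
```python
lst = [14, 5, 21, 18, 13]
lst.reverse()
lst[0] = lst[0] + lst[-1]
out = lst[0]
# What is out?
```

Trace:
`lst = [14, 5, 21, 18, 13]` → lst = [14, 5, 21, 18, 13]
`lst.reverse()` → lst = [13, 18, 21, 5, 14]
`lst[0] = lst[0] + lst[-1]` → lst = [27, 18, 21, 5, 14]
`out = lst[0]` → out = 27
So out = 27

Answer: 27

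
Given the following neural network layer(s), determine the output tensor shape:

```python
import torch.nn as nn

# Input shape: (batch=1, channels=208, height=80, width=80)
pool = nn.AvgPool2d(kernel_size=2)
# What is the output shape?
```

Input: (1, 208, 80, 80) -> Output: (1, 208, 40, 40)

Answer: (1, 208, 40, 40)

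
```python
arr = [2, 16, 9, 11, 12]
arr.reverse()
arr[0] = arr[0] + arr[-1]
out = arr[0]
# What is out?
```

Trace:
`arr = [2, 16, 9, 11, 12]` → arr = [2, 16, 9, 11, 12]
`arr.reverse()` → arr = [12, 11, 9, 16, 2]
`arr[0] = arr[0] + arr[-1]` → arr = [14, 11, 9, 16, 2]
`out = arr[0]` → out = 14
So out = 14

Answer: 14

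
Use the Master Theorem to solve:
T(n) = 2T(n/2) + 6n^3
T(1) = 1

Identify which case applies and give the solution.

a=2, b=2, f(n)=6n^3. log_2(2) = 1. Since c=3 > 1 and the regularity condition holds (2(n/2)^3 = (2/2^3)n^3 with 2/2^3 < 1), Case 3 applies: T(n) = Θ(f(n)) = O(n^3).

Answer: O(n^3) - Case 3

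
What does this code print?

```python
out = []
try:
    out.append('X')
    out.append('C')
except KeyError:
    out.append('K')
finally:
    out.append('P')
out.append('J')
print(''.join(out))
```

Execution trace: 'X' (try body) → 'C' (try body, no exception) → 'P' (finally) → 'J' (after the try/except). Output: XCPJ

Answer: XCPJ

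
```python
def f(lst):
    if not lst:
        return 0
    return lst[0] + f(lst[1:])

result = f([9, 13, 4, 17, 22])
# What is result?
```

9 + 13 + 4 + 17 + 22 + 0 = 65

Answer: 65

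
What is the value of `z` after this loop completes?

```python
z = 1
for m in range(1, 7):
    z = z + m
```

Start at 1, add 1 through 6
`z` takes the values: 1 → 2 → 4 → 7 → 11 → 16 → 22

Answer: 22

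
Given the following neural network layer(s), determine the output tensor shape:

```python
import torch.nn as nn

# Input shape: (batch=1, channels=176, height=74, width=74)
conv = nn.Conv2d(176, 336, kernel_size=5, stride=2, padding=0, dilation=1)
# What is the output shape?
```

Input: (1, 176, 74, 74) -> Output: (1, 336, 35, 35)

Answer: (1, 336, 35, 35)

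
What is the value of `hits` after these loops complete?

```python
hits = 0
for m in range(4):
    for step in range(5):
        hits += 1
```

4 * 5 = 20
`hits` takes the values: 0 → 1 → 2 → 3 → 4 → 5 → 6 → 7 → 8 → 9 → 10 → 11 → 12 → 13 → 14 → 15 → 16 → 17 → 18 → 19 → 20

Answer: 20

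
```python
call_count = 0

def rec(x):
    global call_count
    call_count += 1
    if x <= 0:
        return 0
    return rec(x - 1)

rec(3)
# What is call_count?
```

Linear recursion stepping by 1: 4 calls from x=3 down to ≤0.

Answer: 4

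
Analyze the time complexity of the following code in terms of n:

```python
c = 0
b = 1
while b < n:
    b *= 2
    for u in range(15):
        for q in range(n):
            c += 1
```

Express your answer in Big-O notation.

Each loop level contributes: log n × 1 × n. Multiplying the contributions gives O(n log n).

Answer: O(n log n)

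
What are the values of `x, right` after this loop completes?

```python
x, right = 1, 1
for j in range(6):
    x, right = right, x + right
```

Fibonacci: after 6 iterations
`x, right` takes the values: (1, 1) → (1, 2) → (2, 3) → (3, 5) → (5, 8) → (8, 13) → (13, 21)

Answer: 13, 21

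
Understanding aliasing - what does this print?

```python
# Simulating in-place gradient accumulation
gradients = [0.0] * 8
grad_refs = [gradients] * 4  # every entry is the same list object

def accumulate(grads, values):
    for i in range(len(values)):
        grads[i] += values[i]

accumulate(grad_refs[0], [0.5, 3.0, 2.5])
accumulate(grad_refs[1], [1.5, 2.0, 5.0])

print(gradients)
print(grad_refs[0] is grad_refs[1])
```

Key concept: gradient accumulation aliasing.
Step by step:
`gradients = [0.0] * 8` → gradients = [0.0, 0.0, 0.0, 0.0, 0.0, 0.0, 0.0, 0.0]
`grad_refs = [gradients] * 4` → grad_refs = [[0.0, 0.0, 0.0, 0.0, 0.0, 0.0, 0.0, 0.0], [0.0, 0.0, 0.0, 0.0, 0.0, 0.0, 0.0, 0.0], [0.0, 0.0, 0.0, 0.0, 0.0, 0.0, 0.0, 0.0], [0.0, 0.0, 0.0, 0.0, 0.0, 0.0, 0.0, 0.0]]
`accumulate(grad_refs[0], [0.5, 3.0, 2.5])` → gradients = [0.5, 3.0, 2.5, 0.0, 0.0, 0.0, 0.0, 0.0]; grad_refs = [[0.5, 3.0, 2.5, 0.0, 0.0, 0.0, 0.0, 0.0], [0.5, 3.0, 2.5, 0.0, 0.0, 0.0, 0.0, 0.0], [0.5, 3.0, 2.5, 0.0, 0.0, 0.0, 0.0, 0.0], [0.5, 3.0, 2.5, 0.0, 0.0, 0.0, 0.0, 0.0]]
`accumulate(grad_refs[1], [1.5, 2.0, 5.0])` → gradients = [2.0, 5.0, 7.5, 0.0, 0.0, 0.0, 0.0, 0.0]; grad_refs = [[2.0, 5.0, 7.5, 0.0, 0.0, 0.0, 0.0, 0.0], [2.0, 5.0, 7.5, 0.0, 0.0, 0.0, 0.0, 0.0], [2.0, 5.0, 7.5, 0.0, 0.0, 0.0, 0.0, 0.0], [2.0, 5.0, 7.5, 0.0, 0.0, 0.0, 0.0, 0.0]]
`print(gradients)` → prints [2.0, 5.0, 7.5, 0.0, 0.0, 0.0, 0.0, 0.0]
`print(grad_refs[0] is grad_refs[1])` → prints True

Answer:
[2.0, 5.0, 7.5, 0.0, 0.0, 0.0, 0.0, 0.0]
True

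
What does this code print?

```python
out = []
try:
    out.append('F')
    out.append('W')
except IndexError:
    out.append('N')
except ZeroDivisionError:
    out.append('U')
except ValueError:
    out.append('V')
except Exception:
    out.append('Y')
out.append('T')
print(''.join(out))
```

Execution trace: 'F' (try body) → 'W' (try body, no exception) → 'T' (after the try/except). Output: FWT

Answer: FWT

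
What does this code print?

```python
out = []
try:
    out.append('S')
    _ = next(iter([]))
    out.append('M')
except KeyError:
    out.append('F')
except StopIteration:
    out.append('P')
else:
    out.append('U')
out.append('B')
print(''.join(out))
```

Execution trace: 'S' (try body) → 'P' (except StopIteration) → 'B' (after the try/except). Output: SPB

Answer: SPB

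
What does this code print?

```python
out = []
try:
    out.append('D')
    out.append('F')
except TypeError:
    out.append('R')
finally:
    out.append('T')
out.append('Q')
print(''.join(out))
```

Execution trace: 'D' (try body) → 'F' (try body, no exception) → 'T' (finally) → 'Q' (after the try/except). Output: DFTQ

Answer: DFTQ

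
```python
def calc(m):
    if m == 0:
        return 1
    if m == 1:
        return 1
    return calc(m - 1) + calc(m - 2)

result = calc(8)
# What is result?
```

Build up from base cases: calc(0)=1, calc(1)=1, calc(2)=2, calc(3)=3, calc(4)=5, calc(5)=8, calc(6)=13, ..., calc(8)=34

Answer: 34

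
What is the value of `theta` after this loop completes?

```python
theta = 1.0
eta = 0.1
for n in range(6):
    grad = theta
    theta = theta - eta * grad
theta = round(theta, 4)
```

Gradient descent: w = 1.0 * (1 - 0.1)^6
`theta` takes the values: 1.0 → 0.9 → 0.81 → 0.729 → 0.6561 → 0.59049 → 0.531441 → 0.5314

Answer: 0.5314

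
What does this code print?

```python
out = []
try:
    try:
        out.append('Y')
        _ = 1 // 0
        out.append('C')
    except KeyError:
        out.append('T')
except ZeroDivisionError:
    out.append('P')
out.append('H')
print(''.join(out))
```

Execution trace: 'Y' (try body) → 'P' (outer except ZeroDivisionError) → 'H' (after the try/except). Output: YPH

Answer: YPH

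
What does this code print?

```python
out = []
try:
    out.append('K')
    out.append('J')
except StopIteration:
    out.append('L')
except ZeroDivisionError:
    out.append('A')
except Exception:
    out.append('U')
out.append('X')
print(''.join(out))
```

Execution trace: 'K' (try body) → 'J' (try body, no exception) → 'X' (after the try/except). Output: KJX

Answer: KJX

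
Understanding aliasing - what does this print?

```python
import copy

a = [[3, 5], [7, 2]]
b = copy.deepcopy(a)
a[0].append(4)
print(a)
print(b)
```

Key concept: deep copy is fully independent.
Step by step:
`a = [[3, 5], [7, 2]]` → a = [[3, 5], [7, 2]]
`b = copy.deepcopy(a)` → b = [[3, 5], [7, 2]]
`a[0].append(4)` → a = [[3, 5, 4], [7, 2]]
`print(a)` → prints [[3, 5, 4], [7, 2]]
`print(b)` → prints [[3, 5], [7, 2]]

Answer:
[[3, 5, 4], [7, 2]]
[[3, 5], [7, 2]]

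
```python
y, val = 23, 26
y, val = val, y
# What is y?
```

Trace:
`y, val = 23, 26` → y = 23; val = 26
`y, val = val, y` → y = 26; val = 23
So y = 26

Answer: 26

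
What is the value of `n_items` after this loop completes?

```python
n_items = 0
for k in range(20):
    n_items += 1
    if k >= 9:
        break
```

Loop breaks when k reaches 9, n_items is 10
`n_items` takes the values: 0 → 1 → 2 → 3 → 4 → 5 → 6 → 7 → 8 → 9 → 10

Answer: 10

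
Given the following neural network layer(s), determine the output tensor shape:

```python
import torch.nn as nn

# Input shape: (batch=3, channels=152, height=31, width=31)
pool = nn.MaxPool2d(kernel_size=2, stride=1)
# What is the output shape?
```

Input: (3, 152, 31, 31) -> Output: (3, 152, 30, 30)

Answer: (3, 152, 30, 30)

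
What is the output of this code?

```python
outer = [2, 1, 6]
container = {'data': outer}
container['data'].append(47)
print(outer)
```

Key concept: dict holds reference to list.
Step by step:
`outer = [2, 1, 6]` → outer = [2, 1, 6]
`container = {'data': outer}` → container = {'data': [2, 1, 6]}
`container['data'].append(47)` → outer = [2, 1, 6, 47]; container = {'data': [2, 1, 6, 47]}
`print(outer)` → prints [2, 1, 6, 47]

Answer: [2, 1, 6, 47]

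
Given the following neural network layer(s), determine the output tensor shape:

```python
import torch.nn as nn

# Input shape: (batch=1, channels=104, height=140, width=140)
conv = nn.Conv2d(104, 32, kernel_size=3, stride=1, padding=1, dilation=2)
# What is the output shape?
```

Input: (1, 104, 140, 140) -> Output: (1, 32, 138, 138)

Answer: (1, 32, 138, 138)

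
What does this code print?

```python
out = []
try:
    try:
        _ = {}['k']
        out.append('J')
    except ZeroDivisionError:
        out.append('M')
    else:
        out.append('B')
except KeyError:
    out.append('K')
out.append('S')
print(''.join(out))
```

Execution trace: 'K' (outer except KeyError) → 'S' (after the try/except). Output: KS

Answer: KS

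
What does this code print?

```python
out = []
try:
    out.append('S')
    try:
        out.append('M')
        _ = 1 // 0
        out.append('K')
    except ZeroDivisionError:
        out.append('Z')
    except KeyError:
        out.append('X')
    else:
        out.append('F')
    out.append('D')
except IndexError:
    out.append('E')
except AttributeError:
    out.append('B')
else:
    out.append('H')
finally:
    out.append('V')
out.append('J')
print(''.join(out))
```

Execution trace: 'S' (try body) → 'M' (inner try body) → 'Z' (inner except ZeroDivisionError) → 'D' (try body, no exception) → 'H' (else) → 'V' (finally) → 'J' (after the try/except). Output: SMZDHVJ

Answer: SMZDHVJ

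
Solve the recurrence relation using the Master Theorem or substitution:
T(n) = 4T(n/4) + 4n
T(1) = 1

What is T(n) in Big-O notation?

By Master Theorem: a=4, b=4, f(n)=4n. Since log_4(4) = 1 and f(n) = Θ(n^1), Case 2 applies. T(n) = O(n log n).

Answer: O(n log n)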